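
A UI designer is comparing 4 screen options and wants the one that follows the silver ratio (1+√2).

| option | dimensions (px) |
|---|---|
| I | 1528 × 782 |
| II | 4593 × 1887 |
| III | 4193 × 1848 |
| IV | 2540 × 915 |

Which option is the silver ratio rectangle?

II

Ratios (long/short): I ≈ 1.954; II ≈ 2.434; III ≈ 2.269; IV ≈ 2.776.
silver ratio ≈ 2.414; option II is nearest (Δ 0.020).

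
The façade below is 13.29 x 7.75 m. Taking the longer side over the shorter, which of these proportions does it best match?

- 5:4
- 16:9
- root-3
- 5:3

13.29/7.75 ≈ 1.715. Nearest candidates are root-3 (1.732, off by 0.017) and 5:3 (1.667, off by 0.048).

root-3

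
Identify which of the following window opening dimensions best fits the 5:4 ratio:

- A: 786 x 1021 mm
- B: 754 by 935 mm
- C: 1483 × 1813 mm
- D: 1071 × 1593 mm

B

Target 5:4 ≈ 1.250.
A: 1.299 (Δ0.049)  B: 1.240 (Δ0.010)  C: 1.223 (Δ0.027)  D: 1.487 (Δ0.237)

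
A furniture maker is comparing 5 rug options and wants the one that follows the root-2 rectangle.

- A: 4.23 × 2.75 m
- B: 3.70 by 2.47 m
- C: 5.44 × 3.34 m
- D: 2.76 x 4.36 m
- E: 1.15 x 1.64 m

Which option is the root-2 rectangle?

E

Target root-2 ≈ 1.414.
A: 1.538 (Δ0.124)  B: 1.498 (Δ0.084)  C: 1.629 (Δ0.215)  D: 1.580 (Δ0.166)  E: 1.426 (Δ0.012)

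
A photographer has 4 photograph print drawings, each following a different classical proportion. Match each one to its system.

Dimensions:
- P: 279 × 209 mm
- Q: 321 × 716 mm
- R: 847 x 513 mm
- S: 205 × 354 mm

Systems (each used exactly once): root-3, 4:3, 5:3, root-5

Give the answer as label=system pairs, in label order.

Ratios: P ≈ 1.335; Q ≈ 2.231; R ≈ 1.651; S ≈ 1.727.
Targets: root-3 ≈ 1.732; 4:3 ≈ 1.333; 5:3 ≈ 1.667; root-5 ≈ 2.236.

P=4:3, Q=root-5, R=5:3, S=root-3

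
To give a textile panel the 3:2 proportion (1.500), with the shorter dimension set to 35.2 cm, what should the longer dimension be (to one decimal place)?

3:2 = 1.50000.
Longer side = 35.2 × 1.50000 ≈ 52.800 → 52.8 cm.

52.8 cm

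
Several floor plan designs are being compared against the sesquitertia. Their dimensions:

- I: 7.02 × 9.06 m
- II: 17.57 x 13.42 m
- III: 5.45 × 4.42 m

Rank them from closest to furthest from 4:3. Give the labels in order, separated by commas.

II, I, III

I: 9.06/7.02 ≈ 1.291 → |1.291 − 1.333| = 0.042
II: 17.57/13.42 ≈ 1.309 → |1.309 − 1.333| = 0.024
III: 5.45/4.42 ≈ 1.233 → |1.233 − 1.333| = 0.100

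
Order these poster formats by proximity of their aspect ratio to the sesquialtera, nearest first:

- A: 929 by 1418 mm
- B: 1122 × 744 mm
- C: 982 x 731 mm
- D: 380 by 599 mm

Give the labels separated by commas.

B, A, D, C

Ratios: A = 1418 / 929 ≈ 1.526; B = 1122 / 744 ≈ 1.508; C = 982 / 731 ≈ 1.343; D = 599 / 380 ≈ 1.576.
|Δ from 1.500|: A 0.026; B 0.008; C 0.157; D 0.076.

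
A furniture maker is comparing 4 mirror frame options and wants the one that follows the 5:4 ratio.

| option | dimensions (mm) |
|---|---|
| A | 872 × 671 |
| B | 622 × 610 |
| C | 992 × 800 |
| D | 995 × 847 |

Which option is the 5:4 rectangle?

Target 5:4 ≈ 1.250.
A: 1.300 (Δ0.050)  B: 1.020 (Δ0.230)  C: 1.240 (Δ0.010)  D: 1.175 (Δ0.075)

C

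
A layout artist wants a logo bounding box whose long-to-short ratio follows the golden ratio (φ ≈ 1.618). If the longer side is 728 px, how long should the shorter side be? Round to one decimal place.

golden ratio ≈ 1.61803.
Shorter side = 728 ÷ 1.61803 ≈ 449.930 → 449.9 px.

449.9 px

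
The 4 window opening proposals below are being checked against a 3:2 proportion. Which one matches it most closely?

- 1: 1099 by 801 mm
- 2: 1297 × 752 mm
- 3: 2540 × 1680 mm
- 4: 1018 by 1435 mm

3

Ratios (long/short): 1 ≈ 1.372; 2 ≈ 1.725; 3 ≈ 1.512; 4 ≈ 1.410.
3:2 ≈ 1.500; option 3 is nearest (Δ 0.012).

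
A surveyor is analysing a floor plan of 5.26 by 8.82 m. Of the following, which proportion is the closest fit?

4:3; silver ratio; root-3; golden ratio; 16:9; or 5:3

5:3

8.82/5.26 ≈ 1.677. Nearest candidates are 5:3 (1.667, off by 0.010) and root-3 (1.732, off by 0.055).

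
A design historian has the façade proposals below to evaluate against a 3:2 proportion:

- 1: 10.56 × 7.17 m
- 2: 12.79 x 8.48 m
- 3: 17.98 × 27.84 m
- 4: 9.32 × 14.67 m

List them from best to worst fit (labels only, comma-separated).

Ratios: 1 = 10.56 / 7.17 ≈ 1.473; 2 = 12.79 / 8.48 ≈ 1.508; 3 = 27.84 / 17.98 ≈ 1.548; 4 = 14.67 / 9.32 ≈ 1.574.
|Δ from 1.500|: 1 0.027; 2 0.008; 3 0.048; 4 0.074.

2, 1, 3, 4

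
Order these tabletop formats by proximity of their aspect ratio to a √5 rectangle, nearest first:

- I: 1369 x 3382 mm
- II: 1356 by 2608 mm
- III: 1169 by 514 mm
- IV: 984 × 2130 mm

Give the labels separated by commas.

Ratios: I = 3382 / 1369 ≈ 2.470; II = 2608 / 1356 ≈ 1.923; III = 1169 / 514 ≈ 2.274; IV = 2130 / 984 ≈ 2.165.
|Δ from 2.236|: I 0.234; II 0.313; III 0.038; IV 0.071.

III, IV, I, II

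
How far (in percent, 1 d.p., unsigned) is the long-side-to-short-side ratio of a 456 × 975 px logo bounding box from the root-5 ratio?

Ratio = 975 / 456 ≈ 2.1382.
Ideal root-5 ≈ 2.2361. |2.1382 − 2.2361| / 2.2361 ≈ 4.38% → 4.4%.

4.4%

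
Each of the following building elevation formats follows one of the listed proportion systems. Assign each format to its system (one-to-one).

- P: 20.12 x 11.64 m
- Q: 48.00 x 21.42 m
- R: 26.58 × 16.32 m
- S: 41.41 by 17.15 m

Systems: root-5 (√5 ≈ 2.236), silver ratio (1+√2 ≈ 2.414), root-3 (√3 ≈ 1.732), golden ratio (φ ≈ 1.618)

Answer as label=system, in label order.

P=root-3, Q=root-5, R=golden ratio, S=silver ratio

Ratios: P ≈ 1.729; Q ≈ 2.241; R ≈ 1.629; S ≈ 2.415.
Targets: root-5 ≈ 2.236; silver ratio ≈ 2.414; root-3 ≈ 1.732; golden ratio ≈ 1.618.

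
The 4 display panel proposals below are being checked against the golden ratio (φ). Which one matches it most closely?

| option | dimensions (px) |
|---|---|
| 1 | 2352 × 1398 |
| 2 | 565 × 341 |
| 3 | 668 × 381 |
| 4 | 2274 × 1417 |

Ratios (long/short): 1 ≈ 1.682; 2 ≈ 1.657; 3 ≈ 1.753; 4 ≈ 1.605.
golden ratio ≈ 1.618; option 4 is nearest (Δ 0.013).

4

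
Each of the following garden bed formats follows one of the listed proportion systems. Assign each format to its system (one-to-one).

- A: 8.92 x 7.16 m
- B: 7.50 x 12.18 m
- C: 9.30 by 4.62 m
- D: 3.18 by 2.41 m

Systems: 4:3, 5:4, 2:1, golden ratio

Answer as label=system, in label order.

A=5:4, B=golden ratio, C=2:1, D=4:3

Ratios: A ≈ 1.246; B ≈ 1.624; C ≈ 2.013; D ≈ 1.320.
Targets: 4:3 ≈ 1.333; 5:4 ≈ 1.250; 2:1 ≈ 2.000; golden ratio ≈ 1.618.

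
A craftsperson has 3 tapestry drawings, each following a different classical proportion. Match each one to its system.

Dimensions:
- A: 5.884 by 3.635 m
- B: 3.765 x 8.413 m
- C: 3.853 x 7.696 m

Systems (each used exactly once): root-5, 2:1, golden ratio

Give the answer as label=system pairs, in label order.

A=golden ratio, B=root-5, C=2:1

Ratios: A ≈ 1.619; B ≈ 2.235; C ≈ 1.997.
Targets: root-5 ≈ 2.236; 2:1 ≈ 2.000; golden ratio ≈ 1.618.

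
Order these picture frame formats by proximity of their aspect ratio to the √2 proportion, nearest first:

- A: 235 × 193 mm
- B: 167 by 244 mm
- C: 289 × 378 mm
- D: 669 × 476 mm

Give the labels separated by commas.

A: 235/193 ≈ 1.218 → |1.218 − 1.414| = 0.196
B: 244/167 ≈ 1.461 → |1.461 − 1.414| = 0.047
C: 378/289 ≈ 1.308 → |1.308 − 1.414| = 0.106
D: 669/476 ≈ 1.405 → |1.405 − 1.414| = 0.009

D, B, C, A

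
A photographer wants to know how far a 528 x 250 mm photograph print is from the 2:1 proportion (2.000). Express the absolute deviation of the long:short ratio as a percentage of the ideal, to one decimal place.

Ratio = 528 / 250 ≈ 2.1120.
Ideal 2:1 = 2.0000. |2.1120 − 2.0000| / 2.0000 ≈ 5.60% → 5.6%.

5.6%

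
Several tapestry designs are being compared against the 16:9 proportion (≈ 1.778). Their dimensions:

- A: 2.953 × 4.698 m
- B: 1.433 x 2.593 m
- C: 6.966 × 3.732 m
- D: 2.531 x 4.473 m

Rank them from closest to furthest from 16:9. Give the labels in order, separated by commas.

D, B, C, A

Ratios: A = 4.698 / 2.953 ≈ 1.591; B = 2.593 / 1.433 ≈ 1.809; C = 6.966 / 3.732 ≈ 1.867; D = 4.473 / 2.531 ≈ 1.767.
|Δ from 1.778|: A 0.187; B 0.031; C 0.089; D 0.011.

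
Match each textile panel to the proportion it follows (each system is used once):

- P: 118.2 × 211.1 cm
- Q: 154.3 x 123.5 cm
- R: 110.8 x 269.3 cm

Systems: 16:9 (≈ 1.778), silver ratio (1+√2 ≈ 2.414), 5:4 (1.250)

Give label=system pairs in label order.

P=16:9, Q=5:4, R=silver ratio

P = 211.1/118.2 ≈ 1.786 → 16:9 (1.778)
Q = 154.3/123.5 ≈ 1.249 → 5:4 (1.250)
R = 269.3/110.8 ≈ 2.431 → silver ratio (2.414)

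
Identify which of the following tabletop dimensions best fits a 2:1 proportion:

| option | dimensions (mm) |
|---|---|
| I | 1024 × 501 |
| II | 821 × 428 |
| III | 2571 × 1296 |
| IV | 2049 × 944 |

III

Target 2:1 ≈ 2.000.
I: 2.044 (Δ0.044)  II: 1.918 (Δ0.082)  III: 1.984 (Δ0.016)  IV: 2.171 (Δ0.171)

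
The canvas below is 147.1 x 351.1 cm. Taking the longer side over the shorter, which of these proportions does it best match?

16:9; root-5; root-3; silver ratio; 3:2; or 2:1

silver ratio

Ratio = 351.1 / 147.1 ≈ 2.387.
Distances: 16:9 1.778 (Δ 0.609); root-5 2.236 (Δ 0.151); root-3 1.732 (Δ 0.655); silver ratio 2.414 (Δ 0.027); 3:2 1.500 (Δ 0.887); 2:1 2.000 (Δ 0.387).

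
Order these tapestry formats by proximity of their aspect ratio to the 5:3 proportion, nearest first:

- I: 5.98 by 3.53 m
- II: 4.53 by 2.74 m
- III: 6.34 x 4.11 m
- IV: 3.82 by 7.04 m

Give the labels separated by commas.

Ratios: I = 5.98 / 3.53 ≈ 1.694; II = 4.53 / 2.74 ≈ 1.653; III = 6.34 / 4.11 ≈ 1.543; IV = 7.04 / 3.82 ≈ 1.843.
|Δ from 1.667|: I 0.027; II 0.014; III 0.124; IV 0.176.

II, I, III, IV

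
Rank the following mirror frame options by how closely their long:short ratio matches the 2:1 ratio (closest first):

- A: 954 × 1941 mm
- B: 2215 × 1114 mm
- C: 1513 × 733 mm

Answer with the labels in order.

B, A, C

Ratios: A = 1941 / 954 ≈ 2.035; B = 2215 / 1114 ≈ 1.988; C = 1513 / 733 ≈ 2.064.
|Δ from 2.000|: A 0.035; B 0.012; C 0.064.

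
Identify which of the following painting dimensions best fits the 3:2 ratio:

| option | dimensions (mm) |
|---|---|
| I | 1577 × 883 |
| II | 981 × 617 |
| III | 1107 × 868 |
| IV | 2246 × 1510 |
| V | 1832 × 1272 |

Ratios (long/short): I ≈ 1.786; II ≈ 1.590; III ≈ 1.275; IV ≈ 1.487; V ≈ 1.440.
3:2 ≈ 1.500; option IV is nearest (Δ 0.013).

IV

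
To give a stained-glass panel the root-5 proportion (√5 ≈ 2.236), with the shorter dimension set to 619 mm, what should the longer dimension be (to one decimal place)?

1384.1 mm

root-5 ≈ 2.23607.
Longer side = 619 × 2.23607 ≈ 1384.127 → 1384.1 mm.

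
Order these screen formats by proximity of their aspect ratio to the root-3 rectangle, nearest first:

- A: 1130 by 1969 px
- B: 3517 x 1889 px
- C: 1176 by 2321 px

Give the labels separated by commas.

Ratios: A = 1969 / 1130 ≈ 1.742; B = 3517 / 1889 ≈ 1.862; C = 2321 / 1176 ≈ 1.974.
|Δ from 1.732|: A 0.010; B 0.130; C 0.242.

A, B, C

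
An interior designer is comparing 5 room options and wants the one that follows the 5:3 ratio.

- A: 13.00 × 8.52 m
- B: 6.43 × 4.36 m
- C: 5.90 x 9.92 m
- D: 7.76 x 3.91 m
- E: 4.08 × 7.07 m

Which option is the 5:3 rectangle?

Ratios (long/short): A ≈ 1.526; B ≈ 1.475; C ≈ 1.681; D ≈ 1.985; E ≈ 1.733.
5:3 ≈ 1.667; option C is nearest (Δ 0.014).

C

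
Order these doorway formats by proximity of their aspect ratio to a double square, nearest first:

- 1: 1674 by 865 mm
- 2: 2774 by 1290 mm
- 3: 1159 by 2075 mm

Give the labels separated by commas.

1, 2, 3

1: 1674/865 ≈ 1.935 → |1.935 − 2.000| = 0.065
2: 2774/1290 ≈ 2.150 → |2.150 − 2.000| = 0.150
3: 2075/1159 ≈ 1.790 → |1.790 − 2.000| = 0.210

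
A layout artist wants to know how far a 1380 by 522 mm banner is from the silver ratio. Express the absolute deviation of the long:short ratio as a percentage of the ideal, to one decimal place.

Ratio = 1380 / 522 ≈ 2.6437.
Ideal silver ratio ≈ 2.4142. |2.6437 − 2.4142| / 2.4142 ≈ 9.51% → 9.5%.

9.5%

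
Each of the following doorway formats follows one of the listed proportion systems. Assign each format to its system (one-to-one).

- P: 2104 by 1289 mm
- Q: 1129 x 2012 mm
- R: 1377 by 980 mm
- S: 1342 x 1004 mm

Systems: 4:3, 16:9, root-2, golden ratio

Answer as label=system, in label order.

P = 2104/1289 ≈ 1.632 → golden ratio (1.618)
Q = 2012/1129 ≈ 1.782 → 16:9 (1.778)
R = 1377/980 ≈ 1.405 → root-2 (1.414)
S = 1342/1004 ≈ 1.337 → 4:3 (1.333)

P=golden ratio, Q=16:9, R=root-2, S=4:3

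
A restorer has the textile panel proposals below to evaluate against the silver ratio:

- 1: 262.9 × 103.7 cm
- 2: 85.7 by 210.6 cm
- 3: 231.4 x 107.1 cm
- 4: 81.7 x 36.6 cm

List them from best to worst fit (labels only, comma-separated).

1: 262.9/103.7 ≈ 2.535 → |2.535 − 2.414| = 0.121
2: 210.6/85.7 ≈ 2.457 → |2.457 − 2.414| = 0.043
3: 231.4/107.1 ≈ 2.161 → |2.161 − 2.414| = 0.253
4: 81.7/36.6 ≈ 2.232 → |2.232 − 2.414| = 0.182

2, 1, 4, 3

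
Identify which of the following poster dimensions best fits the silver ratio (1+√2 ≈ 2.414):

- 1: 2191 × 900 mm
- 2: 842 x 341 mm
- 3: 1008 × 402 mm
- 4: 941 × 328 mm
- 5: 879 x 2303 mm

Target silver ratio ≈ 2.414.
1: 2.434 (Δ0.020)  2: 2.469 (Δ0.055)  3: 2.507 (Δ0.093)  4: 2.869 (Δ0.455)  5: 2.620 (Δ0.206)

1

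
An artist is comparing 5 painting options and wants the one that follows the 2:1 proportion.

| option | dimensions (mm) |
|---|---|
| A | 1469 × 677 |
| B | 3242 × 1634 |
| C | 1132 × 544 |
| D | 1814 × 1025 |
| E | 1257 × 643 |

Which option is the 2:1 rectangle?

B

Target 2:1 ≈ 2.000.
A: 2.170 (Δ0.170)  B: 1.984 (Δ0.016)  C: 2.081 (Δ0.081)  D: 1.770 (Δ0.230)  E: 1.955 (Δ0.045)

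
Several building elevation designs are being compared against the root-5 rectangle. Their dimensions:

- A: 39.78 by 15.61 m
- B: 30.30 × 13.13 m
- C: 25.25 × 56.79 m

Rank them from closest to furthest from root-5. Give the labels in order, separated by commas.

Ratios: A = 39.78 / 15.61 ≈ 2.548; B = 30.30 / 13.13 ≈ 2.308; C = 56.79 / 25.25 ≈ 2.249.
|Δ from 2.236|: A 0.312; B 0.072; C 0.013.

C, B, A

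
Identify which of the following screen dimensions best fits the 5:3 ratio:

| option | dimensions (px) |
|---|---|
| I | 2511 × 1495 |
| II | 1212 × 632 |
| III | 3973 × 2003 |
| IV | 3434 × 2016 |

Target 5:3 ≈ 1.667.
I: 1.680 (Δ0.013)  II: 1.918 (Δ0.251)  III: 1.984 (Δ0.317)  IV: 1.703 (Δ0.036)

I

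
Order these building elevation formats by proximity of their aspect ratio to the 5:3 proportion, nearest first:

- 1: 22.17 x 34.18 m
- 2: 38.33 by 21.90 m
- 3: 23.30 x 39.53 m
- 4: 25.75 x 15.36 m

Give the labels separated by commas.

4, 3, 2, 1

1: 34.18/22.17 ≈ 1.542 → |1.542 − 1.667| = 0.125
2: 38.33/21.90 ≈ 1.750 → |1.750 − 1.667| = 0.083
3: 39.53/23.30 ≈ 1.697 → |1.697 − 1.667| = 0.030
4: 25.75/15.36 ≈ 1.676 → |1.676 − 1.667| = 0.009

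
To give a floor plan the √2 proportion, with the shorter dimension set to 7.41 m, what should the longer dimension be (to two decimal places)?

10.48 m

root-2 ≈ 1.41421.
Longer side = 7.41 × 1.41421 ≈ 10.4793 → 10.48 m.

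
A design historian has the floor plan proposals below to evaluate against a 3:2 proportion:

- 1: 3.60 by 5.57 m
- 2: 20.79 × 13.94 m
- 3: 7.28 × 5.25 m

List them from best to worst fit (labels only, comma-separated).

1: 5.57/3.60 ≈ 1.547 → |1.547 − 1.500| = 0.047
2: 20.79/13.94 ≈ 1.491 → |1.491 − 1.500| = 0.009
3: 7.28/5.25 ≈ 1.387 → |1.387 − 1.500| = 0.113

2, 1, 3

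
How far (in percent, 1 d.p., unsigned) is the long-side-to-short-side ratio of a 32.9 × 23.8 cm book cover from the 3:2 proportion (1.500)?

7.8%

Ratio = 32.9 / 23.8 ≈ 1.3824.
Ideal 3:2 = 1.5000. |1.3824 − 1.5000| / 1.5000 ≈ 7.84% → 7.8%.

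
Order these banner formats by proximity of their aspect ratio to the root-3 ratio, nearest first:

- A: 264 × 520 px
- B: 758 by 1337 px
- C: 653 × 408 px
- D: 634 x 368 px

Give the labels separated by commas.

Ratios: A = 520 / 264 ≈ 1.970; B = 1337 / 758 ≈ 1.764; C = 653 / 408 ≈ 1.600; D = 634 / 368 ≈ 1.723.
|Δ from 1.732|: A 0.238; B 0.032; C 0.132; D 0.009.

D, B, C, A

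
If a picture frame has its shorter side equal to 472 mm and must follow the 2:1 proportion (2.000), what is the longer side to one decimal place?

2:1 = 2.00000.
Longer side = 472 × 2.00000 ≈ 944.000 → 944.0 mm.

944.0 mm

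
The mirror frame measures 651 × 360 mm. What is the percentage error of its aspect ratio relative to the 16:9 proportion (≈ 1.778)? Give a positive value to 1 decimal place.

1.7%

Ratio = 651 / 360 ≈ 1.8083.
Ideal 16:9 ≈ 1.7778. |1.8083 − 1.7778| / 1.7778 ≈ 1.72% → 1.7%.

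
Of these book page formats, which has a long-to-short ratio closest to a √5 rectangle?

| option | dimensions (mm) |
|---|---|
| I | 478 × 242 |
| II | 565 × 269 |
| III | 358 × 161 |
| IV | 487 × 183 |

Target root-5 ≈ 2.236.
I: 1.975 (Δ0.261)  II: 2.100 (Δ0.136)  III: 2.224 (Δ0.012)  IV: 2.661 (Δ0.425)

III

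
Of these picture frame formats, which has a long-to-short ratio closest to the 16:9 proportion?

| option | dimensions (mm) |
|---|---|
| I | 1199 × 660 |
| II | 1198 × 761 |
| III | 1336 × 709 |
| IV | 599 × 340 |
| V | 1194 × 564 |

IV

Ratios (long/short): I ≈ 1.817; II ≈ 1.574; III ≈ 1.884; IV ≈ 1.762; V ≈ 2.117.
16:9 ≈ 1.778; option IV is nearest (Δ 0.016).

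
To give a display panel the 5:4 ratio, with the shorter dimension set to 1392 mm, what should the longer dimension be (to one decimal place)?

1740.0 mm

5:4 = 1.25000.
Longer side = 1392 × 1.25000 ≈ 1740.000 → 1740.0 mm.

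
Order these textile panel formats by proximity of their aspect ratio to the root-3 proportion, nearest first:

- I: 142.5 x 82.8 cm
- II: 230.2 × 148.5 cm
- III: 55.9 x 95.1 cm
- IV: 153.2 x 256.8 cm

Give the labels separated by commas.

I, III, IV, II

I: 142.5/82.8 ≈ 1.721 → |1.721 − 1.732| = 0.011
II: 230.2/148.5 ≈ 1.550 → |1.550 − 1.732| = 0.182
III: 95.1/55.9 ≈ 1.701 → |1.701 − 1.732| = 0.031
IV: 256.8/153.2 ≈ 1.676 → |1.676 − 1.732| = 0.056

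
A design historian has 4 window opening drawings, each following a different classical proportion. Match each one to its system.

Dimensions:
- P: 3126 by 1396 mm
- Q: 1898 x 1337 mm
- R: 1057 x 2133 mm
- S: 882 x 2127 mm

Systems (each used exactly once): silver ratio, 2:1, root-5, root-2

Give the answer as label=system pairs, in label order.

P=root-5, Q=root-2, R=2:1, S=silver ratio

P = 3126/1396 ≈ 2.239 → root-5 (2.236)
Q = 1898/1337 ≈ 1.420 → root-2 (1.414)
R = 2133/1057 ≈ 2.018 → 2:1 (2.000)
S = 2127/882 ≈ 2.412 → silver ratio (2.414)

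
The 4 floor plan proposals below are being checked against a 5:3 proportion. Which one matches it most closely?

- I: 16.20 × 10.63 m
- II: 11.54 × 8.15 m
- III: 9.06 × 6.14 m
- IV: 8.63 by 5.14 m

Target 5:3 ≈ 1.667.
I: 1.524 (Δ0.143)  II: 1.416 (Δ0.251)  III: 1.476 (Δ0.191)  IV: 1.679 (Δ0.012)

IV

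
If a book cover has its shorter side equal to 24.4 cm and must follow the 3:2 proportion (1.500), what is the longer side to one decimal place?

3:2 = 1.50000.
Longer side = 24.4 × 1.50000 ≈ 36.600 → 36.6 cm.

36.6 cm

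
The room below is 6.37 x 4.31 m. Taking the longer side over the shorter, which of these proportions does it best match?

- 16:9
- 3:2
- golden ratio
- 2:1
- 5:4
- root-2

6.37/4.31 ≈ 1.478. Nearest candidates are 3:2 (1.500, off by 0.022) and root-2 (1.414, off by 0.064).

3:2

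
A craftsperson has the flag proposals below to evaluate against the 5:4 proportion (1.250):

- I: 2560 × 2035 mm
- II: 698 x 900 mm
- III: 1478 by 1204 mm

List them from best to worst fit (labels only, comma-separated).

I, III, II

Ratios: I = 2560 / 2035 ≈ 1.258; II = 900 / 698 ≈ 1.289; III = 1478 / 1204 ≈ 1.228.
|Δ from 1.250|: I 0.008; II 0.039; III 0.022.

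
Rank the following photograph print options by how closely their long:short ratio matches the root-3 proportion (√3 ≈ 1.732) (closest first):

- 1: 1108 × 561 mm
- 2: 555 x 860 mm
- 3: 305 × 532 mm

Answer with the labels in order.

3, 2, 1

1: 1108/561 ≈ 1.975 → |1.975 − 1.732| = 0.243
2: 860/555 ≈ 1.550 → |1.550 − 1.732| = 0.182
3: 532/305 ≈ 1.744 → |1.744 − 1.732| = 0.012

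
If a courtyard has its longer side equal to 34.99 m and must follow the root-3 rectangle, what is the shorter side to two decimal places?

20.20 m

root-3 ≈ 1.73205.
Shorter side = 34.99 ÷ 1.73205 ≈ 20.2015 → 20.20 m.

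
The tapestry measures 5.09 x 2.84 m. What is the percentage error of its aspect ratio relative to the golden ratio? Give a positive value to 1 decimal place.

10.8%

Ratio = 5.09 / 2.84 ≈ 1.7923.
Ideal golden ratio ≈ 1.6180. |1.7923 − 1.6180| / 1.6180 ≈ 10.77% → 10.8%.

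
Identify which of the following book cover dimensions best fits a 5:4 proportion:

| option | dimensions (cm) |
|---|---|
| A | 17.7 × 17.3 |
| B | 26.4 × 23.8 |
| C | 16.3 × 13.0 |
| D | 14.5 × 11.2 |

Target 5:4 ≈ 1.250.
A: 1.023 (Δ0.227)  B: 1.109 (Δ0.141)  C: 1.254 (Δ0.004)  D: 1.295 (Δ0.045)

C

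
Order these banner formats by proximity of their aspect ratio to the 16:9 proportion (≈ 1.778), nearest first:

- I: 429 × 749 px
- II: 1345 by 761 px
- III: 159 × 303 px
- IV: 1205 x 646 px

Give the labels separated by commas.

II, I, IV, III

I: 749/429 ≈ 1.746 → |1.746 − 1.778| = 0.032
II: 1345/761 ≈ 1.767 → |1.767 − 1.778| = 0.011
III: 303/159 ≈ 1.906 → |1.906 − 1.778| = 0.128
IV: 1205/646 ≈ 1.865 → |1.865 − 1.778| = 0.087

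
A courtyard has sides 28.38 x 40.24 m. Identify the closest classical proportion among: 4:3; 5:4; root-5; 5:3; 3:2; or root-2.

root-2

Ratio = 40.24 / 28.38 ≈ 1.418.
Distances: 4:3 1.333 (Δ 0.085); 5:4 1.250 (Δ 0.168); root-5 2.236 (Δ 0.818); 5:3 1.667 (Δ 0.249); 3:2 1.500 (Δ 0.082); root-2 1.414 (Δ 0.004).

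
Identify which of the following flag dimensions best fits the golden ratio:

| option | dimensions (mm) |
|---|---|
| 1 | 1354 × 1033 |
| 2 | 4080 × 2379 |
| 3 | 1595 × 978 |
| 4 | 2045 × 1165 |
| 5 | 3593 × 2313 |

3

Ratios (long/short): 1 ≈ 1.311; 2 ≈ 1.715; 3 ≈ 1.631; 4 ≈ 1.755; 5 ≈ 1.553.
golden ratio ≈ 1.618; option 3 is nearest (Δ 0.013).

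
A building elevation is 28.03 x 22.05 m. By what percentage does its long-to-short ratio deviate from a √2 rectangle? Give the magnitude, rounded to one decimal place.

Ratio = 28.03 / 22.05 ≈ 1.2712.
Ideal root-2 ≈ 1.4142. |1.2712 − 1.4142| / 1.4142 ≈ 10.11% → 10.1%.

10.1%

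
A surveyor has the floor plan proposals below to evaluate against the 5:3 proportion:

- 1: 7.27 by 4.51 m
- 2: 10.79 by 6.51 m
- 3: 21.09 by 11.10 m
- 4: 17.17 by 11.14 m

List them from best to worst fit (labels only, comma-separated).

2, 1, 4, 3

1: 7.27/4.51 ≈ 1.612 → |1.612 − 1.667| = 0.055
2: 10.79/6.51 ≈ 1.657 → |1.657 − 1.667| = 0.010
3: 21.09/11.10 ≈ 1.900 → |1.900 − 1.667| = 0.233
4: 17.17/11.14 ≈ 1.541 → |1.541 − 1.667| = 0.126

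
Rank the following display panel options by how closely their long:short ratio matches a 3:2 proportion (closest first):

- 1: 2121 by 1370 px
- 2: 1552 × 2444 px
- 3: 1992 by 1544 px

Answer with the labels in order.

1: 2121/1370 ≈ 1.548 → |1.548 − 1.500| = 0.048
2: 2444/1552 ≈ 1.575 → |1.575 − 1.500| = 0.075
3: 1992/1544 ≈ 1.290 → |1.290 − 1.500| = 0.210

1, 2, 3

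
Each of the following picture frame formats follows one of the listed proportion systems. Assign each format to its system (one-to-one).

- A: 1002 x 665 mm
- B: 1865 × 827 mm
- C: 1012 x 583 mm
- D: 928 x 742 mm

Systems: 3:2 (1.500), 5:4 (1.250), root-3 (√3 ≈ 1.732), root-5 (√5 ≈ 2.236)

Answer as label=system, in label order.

A=3:2, B=root-5, C=root-3, D=5:4

A = 1002/665 ≈ 1.507 → 3:2 (1.500)
B = 1865/827 ≈ 2.255 → root-5 (2.236)
C = 1012/583 ≈ 1.736 → root-3 (1.732)
D = 928/742 ≈ 1.251 → 5:4 (1.250)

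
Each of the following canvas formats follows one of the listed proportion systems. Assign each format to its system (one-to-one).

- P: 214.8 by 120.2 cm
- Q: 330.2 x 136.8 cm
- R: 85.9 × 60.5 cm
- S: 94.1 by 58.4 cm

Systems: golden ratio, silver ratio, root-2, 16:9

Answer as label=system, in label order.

Ratios: P ≈ 1.787; Q ≈ 2.414; R ≈ 1.420; S ≈ 1.611.
Targets: golden ratio ≈ 1.618; silver ratio ≈ 2.414; root-2 ≈ 1.414; 16:9 ≈ 1.778.

P=16:9, Q=silver ratio, R=root-2, S=golden ratio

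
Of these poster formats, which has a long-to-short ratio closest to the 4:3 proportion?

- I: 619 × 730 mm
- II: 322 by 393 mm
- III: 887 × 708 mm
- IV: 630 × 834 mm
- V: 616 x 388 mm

Ratios (long/short): I ≈ 1.179; II ≈ 1.220; III ≈ 1.253; IV ≈ 1.324; V ≈ 1.588.
4:3 ≈ 1.333; option IV is nearest (Δ 0.009).

IV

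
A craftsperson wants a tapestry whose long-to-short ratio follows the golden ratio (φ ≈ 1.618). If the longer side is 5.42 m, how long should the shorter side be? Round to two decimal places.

golden ratio ≈ 1.61803.
Shorter side = 5.42 ÷ 1.61803 ≈ 3.3498 → 3.35 m.

3.35 m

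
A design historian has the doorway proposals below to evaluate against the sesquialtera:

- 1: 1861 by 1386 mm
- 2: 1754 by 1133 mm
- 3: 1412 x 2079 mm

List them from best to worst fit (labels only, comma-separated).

Ratios: 1 = 1861 / 1386 ≈ 1.343; 2 = 1754 / 1133 ≈ 1.548; 3 = 2079 / 1412 ≈ 1.472.
|Δ from 1.500|: 1 0.157; 2 0.048; 3 0.028.

3, 2, 1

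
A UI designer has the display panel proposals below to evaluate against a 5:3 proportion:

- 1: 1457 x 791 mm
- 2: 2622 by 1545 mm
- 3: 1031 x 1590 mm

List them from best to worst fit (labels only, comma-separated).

2, 3, 1

1: 1457/791 ≈ 1.842 → |1.842 − 1.667| = 0.175
2: 2622/1545 ≈ 1.697 → |1.697 − 1.667| = 0.030
3: 1590/1031 ≈ 1.542 → |1.542 − 1.667| = 0.125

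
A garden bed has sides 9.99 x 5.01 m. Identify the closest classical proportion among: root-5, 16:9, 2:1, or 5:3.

2:1

9.99/5.01 ≈ 1.994. Nearest candidates are 2:1 (2.000, off by 0.006) and 16:9 (1.778, off by 0.216).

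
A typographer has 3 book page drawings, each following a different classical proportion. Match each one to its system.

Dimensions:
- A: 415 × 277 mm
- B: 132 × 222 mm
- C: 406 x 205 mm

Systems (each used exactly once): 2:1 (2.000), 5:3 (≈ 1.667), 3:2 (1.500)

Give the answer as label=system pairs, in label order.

Ratios: A ≈ 1.498; B ≈ 1.682; C ≈ 1.980.
Targets: 2:1 ≈ 2.000; 5:3 ≈ 1.667; 3:2 ≈ 1.500.

A=3:2, B=5:3, C=2:1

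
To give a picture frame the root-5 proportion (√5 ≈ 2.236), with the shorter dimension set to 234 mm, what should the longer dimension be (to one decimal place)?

523.2 mm

root-5 ≈ 2.23607.
Longer side = 234 × 2.23607 ≈ 523.240 → 523.2 mm.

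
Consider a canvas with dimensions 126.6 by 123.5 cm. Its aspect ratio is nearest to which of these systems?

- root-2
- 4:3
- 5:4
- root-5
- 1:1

Ratio = 126.6 / 123.5 ≈ 1.025.
Distances: root-2 1.414 (Δ 0.389); 4:3 1.333 (Δ 0.308); 5:4 1.250 (Δ 0.225); root-5 2.236 (Δ 1.211); 1:1 1.000 (Δ 0.025).

1:1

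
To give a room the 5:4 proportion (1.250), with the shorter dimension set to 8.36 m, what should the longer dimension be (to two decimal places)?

10.45 m

5:4 = 1.25000.
Longer side = 8.36 × 1.25000 ≈ 10.4500 → 10.45 m.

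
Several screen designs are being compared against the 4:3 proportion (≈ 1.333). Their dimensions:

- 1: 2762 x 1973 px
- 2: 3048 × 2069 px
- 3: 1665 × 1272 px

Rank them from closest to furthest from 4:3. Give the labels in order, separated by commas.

3, 1, 2

Ratios: 1 = 2762 / 1973 ≈ 1.400; 2 = 3048 / 2069 ≈ 1.473; 3 = 1665 / 1272 ≈ 1.309.
|Δ from 1.333|: 1 0.067; 2 0.140; 3 0.024.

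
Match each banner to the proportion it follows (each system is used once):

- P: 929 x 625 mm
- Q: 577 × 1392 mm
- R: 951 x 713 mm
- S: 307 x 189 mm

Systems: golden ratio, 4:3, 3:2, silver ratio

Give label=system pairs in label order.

Ratios: P ≈ 1.486; Q ≈ 2.412; R ≈ 1.334; S ≈ 1.624.
Targets: golden ratio ≈ 1.618; 4:3 ≈ 1.333; 3:2 ≈ 1.500; silver ratio ≈ 2.414.

P=3:2, Q=silver ratio, R=4:3, S=golden ratio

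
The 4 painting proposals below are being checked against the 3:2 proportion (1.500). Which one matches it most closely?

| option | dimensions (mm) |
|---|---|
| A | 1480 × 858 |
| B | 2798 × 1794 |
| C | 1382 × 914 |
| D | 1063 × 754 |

C

Ratios (long/short): A ≈ 1.725; B ≈ 1.560; C ≈ 1.512; D ≈ 1.410.
3:2 ≈ 1.500; option C is nearest (Δ 0.012).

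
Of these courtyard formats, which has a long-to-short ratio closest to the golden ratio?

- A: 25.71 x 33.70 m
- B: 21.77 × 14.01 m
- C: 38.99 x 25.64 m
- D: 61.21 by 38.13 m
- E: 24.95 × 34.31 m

Ratios (long/short): A ≈ 1.311; B ≈ 1.554; C ≈ 1.521; D ≈ 1.605; E ≈ 1.375.
golden ratio ≈ 1.618; option D is nearest (Δ 0.013).

D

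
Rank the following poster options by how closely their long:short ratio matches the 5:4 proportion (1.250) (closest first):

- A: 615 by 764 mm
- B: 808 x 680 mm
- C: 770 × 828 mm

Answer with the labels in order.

A: 764/615 ≈ 1.242 → |1.242 − 1.250| = 0.008
B: 808/680 ≈ 1.188 → |1.188 − 1.250| = 0.062
C: 828/770 ≈ 1.075 → |1.075 − 1.250| = 0.175

A, B, C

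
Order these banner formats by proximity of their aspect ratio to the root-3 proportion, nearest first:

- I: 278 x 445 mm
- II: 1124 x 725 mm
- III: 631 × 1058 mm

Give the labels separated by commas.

Ratios: I = 445 / 278 ≈ 1.601; II = 1124 / 725 ≈ 1.550; III = 1058 / 631 ≈ 1.677.
|Δ from 1.732|: I 0.131; II 0.182; III 0.055.

III, I, II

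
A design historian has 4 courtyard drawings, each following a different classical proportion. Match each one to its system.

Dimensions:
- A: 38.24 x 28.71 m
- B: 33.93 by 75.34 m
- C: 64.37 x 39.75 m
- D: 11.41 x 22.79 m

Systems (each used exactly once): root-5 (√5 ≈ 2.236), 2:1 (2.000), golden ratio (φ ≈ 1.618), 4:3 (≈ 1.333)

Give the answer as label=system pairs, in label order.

A = 38.24/28.71 ≈ 1.332 → 4:3 (1.333)
B = 75.34/33.93 ≈ 2.220 → root-5 (2.236)
C = 64.37/39.75 ≈ 1.619 → golden ratio (1.618)
D = 22.79/11.41 ≈ 1.997 → 2:1 (2.000)

A=4:3, B=root-5, C=golden ratio, D=2:1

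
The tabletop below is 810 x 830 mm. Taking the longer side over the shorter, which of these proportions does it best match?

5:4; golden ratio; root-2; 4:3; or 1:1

1:1

Ratio = 830 / 810 ≈ 1.025.
Distances: 5:4 1.250 (Δ 0.225); golden ratio 1.618 (Δ 0.593); root-2 1.414 (Δ 0.389); 4:3 1.333 (Δ 0.308); 1:1 1.000 (Δ 0.025).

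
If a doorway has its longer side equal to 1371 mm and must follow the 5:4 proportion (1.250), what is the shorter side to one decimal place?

5:4 = 1.25000.
Shorter side = 1371 ÷ 1.25000 ≈ 1096.800 → 1096.8 mm.

1096.8 mm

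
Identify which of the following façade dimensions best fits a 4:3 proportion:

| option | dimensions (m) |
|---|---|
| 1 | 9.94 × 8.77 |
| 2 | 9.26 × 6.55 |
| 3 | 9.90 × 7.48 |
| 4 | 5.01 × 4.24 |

Target 4:3 ≈ 1.333.
1: 1.133 (Δ0.200)  2: 1.414 (Δ0.081)  3: 1.324 (Δ0.009)  4: 1.182 (Δ0.151)

3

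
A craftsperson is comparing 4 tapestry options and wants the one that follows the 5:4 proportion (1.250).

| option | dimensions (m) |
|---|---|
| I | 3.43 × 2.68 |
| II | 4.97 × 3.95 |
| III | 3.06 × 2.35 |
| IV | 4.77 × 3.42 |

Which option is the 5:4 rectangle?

II

Ratios (long/short): I ≈ 1.280; II ≈ 1.258; III ≈ 1.302; IV ≈ 1.395.
5:4 ≈ 1.250; option II is nearest (Δ 0.008).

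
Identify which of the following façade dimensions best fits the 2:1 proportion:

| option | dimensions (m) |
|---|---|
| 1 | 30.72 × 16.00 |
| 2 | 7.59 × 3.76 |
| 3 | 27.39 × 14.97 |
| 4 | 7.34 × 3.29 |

2

Target 2:1 ≈ 2.000.
1: 1.920 (Δ0.080)  2: 2.019 (Δ0.019)  3: 1.830 (Δ0.170)  4: 2.231 (Δ0.231)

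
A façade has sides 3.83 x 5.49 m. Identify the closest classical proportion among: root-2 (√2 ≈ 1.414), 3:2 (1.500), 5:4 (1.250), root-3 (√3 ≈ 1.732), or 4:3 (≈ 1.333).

root-2

Ratio = 5.49 / 3.83 ≈ 1.433.
Distances: root-2 1.414 (Δ 0.019); 3:2 1.500 (Δ 0.067); 5:4 1.250 (Δ 0.183); root-3 1.732 (Δ 0.299); 4:3 1.333 (Δ 0.100).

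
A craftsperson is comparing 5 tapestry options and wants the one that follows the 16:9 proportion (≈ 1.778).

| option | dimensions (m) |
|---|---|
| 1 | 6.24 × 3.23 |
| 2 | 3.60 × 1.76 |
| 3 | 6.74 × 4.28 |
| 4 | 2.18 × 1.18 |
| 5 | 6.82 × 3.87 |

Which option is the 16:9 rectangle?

5

Ratios (long/short): 1 ≈ 1.932; 2 ≈ 2.045; 3 ≈ 1.575; 4 ≈ 1.847; 5 ≈ 1.762.
16:9 ≈ 1.778; option 5 is nearest (Δ 0.016).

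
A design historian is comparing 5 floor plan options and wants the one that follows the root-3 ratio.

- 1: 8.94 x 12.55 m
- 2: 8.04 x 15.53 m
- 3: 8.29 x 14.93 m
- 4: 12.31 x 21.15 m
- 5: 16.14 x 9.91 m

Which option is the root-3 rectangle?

4

Target root-3 ≈ 1.732.
1: 1.404 (Δ0.328)  2: 1.932 (Δ0.200)  3: 1.801 (Δ0.069)  4: 1.718 (Δ0.014)  5: 1.629 (Δ0.103)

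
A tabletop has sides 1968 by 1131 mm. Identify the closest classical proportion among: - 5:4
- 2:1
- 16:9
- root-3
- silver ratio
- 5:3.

root-3

1968/1131 ≈ 1.740. Nearest candidates are root-3 (1.732, off by 0.008) and 16:9 (1.778, off by 0.038).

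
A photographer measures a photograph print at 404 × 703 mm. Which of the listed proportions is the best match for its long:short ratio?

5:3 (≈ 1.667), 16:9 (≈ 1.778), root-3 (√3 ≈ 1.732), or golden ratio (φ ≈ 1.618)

Ratio = 703 / 404 ≈ 1.740.
Distances: 5:3 1.667 (Δ 0.073); 16:9 1.778 (Δ 0.038); root-3 1.732 (Δ 0.008); golden ratio 1.618 (Δ 0.122).

root-3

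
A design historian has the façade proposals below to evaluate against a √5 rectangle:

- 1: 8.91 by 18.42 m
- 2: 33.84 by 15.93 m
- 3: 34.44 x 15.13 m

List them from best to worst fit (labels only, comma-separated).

Ratios: 1 = 18.42 / 8.91 ≈ 2.067; 2 = 33.84 / 15.93 ≈ 2.124; 3 = 34.44 / 15.13 ≈ 2.276.
|Δ from 2.236|: 1 0.169; 2 0.112; 3 0.040.

3, 2, 1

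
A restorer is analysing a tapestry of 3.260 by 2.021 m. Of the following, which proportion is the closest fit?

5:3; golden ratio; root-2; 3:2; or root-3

Ratio = 3.260 / 2.021 ≈ 1.613.
Distances: 5:3 1.667 (Δ 0.054); golden ratio 1.618 (Δ 0.005); root-2 1.414 (Δ 0.199); 3:2 1.500 (Δ 0.113); root-3 1.732 (Δ 0.119).

golden ratio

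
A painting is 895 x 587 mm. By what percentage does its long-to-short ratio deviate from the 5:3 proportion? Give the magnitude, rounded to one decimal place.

Ratio = 895 / 587 ≈ 1.5247.
Ideal 5:3 ≈ 1.6667. |1.5247 − 1.6667| / 1.6667 ≈ 8.52% → 8.5%.

8.5%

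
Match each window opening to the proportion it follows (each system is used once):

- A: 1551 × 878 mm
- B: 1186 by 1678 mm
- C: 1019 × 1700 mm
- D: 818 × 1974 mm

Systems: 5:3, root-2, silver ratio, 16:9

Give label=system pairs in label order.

A=16:9, B=root-2, C=5:3, D=silver ratio

Ratios: A ≈ 1.767; B ≈ 1.415; C ≈ 1.668; D ≈ 2.413.
Targets: 5:3 ≈ 1.667; root-2 ≈ 1.414; silver ratio ≈ 2.414; 16:9 ≈ 1.778.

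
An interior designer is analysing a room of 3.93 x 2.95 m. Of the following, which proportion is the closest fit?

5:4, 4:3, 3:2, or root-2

4:3

3.93/2.95 ≈ 1.332. Nearest candidates are 4:3 (1.333, off by 0.001) and root-2 (1.414, off by 0.082).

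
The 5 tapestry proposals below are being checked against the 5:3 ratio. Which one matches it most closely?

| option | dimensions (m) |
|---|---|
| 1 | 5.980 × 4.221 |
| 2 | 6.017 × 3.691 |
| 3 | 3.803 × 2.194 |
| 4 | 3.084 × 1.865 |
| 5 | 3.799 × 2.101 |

Target 5:3 ≈ 1.667.
1: 1.417 (Δ0.250)  2: 1.630 (Δ0.037)  3: 1.733 (Δ0.066)  4: 1.654 (Δ0.013)  5: 1.808 (Δ0.141)

4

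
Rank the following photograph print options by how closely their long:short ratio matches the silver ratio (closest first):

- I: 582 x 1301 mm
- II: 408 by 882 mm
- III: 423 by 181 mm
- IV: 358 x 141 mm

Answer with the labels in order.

Ratios: I = 1301 / 582 ≈ 2.235; II = 882 / 408 ≈ 2.162; III = 423 / 181 ≈ 2.337; IV = 358 / 141 ≈ 2.539.
|Δ from 2.414|: I 0.179; II 0.252; III 0.077; IV 0.125.

III, IV, I, II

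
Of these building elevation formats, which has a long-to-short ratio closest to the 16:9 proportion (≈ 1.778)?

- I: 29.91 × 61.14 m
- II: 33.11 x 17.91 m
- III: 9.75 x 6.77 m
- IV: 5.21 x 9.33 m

Target 16:9 ≈ 1.778.
I: 2.044 (Δ0.266)  II: 1.849 (Δ0.071)  III: 1.440 (Δ0.338)  IV: 1.791 (Δ0.013)

IV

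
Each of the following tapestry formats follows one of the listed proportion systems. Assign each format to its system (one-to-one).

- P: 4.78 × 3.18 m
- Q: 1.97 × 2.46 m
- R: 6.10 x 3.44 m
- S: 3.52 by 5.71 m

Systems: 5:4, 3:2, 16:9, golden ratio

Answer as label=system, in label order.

P=3:2, Q=5:4, R=16:9, S=golden ratio

P = 4.78/3.18 ≈ 1.503 → 3:2 (1.500)
Q = 2.46/1.97 ≈ 1.249 → 5:4 (1.250)
R = 6.10/3.44 ≈ 1.773 → 16:9 (1.778)
S = 5.71/3.52 ≈ 1.622 → golden ratio (1.618)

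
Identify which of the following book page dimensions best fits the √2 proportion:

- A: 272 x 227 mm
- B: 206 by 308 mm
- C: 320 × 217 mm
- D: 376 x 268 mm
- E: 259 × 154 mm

Target root-2 ≈ 1.414.
A: 1.198 (Δ0.216)  B: 1.495 (Δ0.081)  C: 1.475 (Δ0.061)  D: 1.403 (Δ0.011)  E: 1.682 (Δ0.268)

D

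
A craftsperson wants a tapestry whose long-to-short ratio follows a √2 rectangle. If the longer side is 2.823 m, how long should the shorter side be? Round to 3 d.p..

1.996 m

root-2 ≈ 1.41421.
Shorter side = 2.823 ÷ 1.41421 ≈ 1.99617 → 1.996 m.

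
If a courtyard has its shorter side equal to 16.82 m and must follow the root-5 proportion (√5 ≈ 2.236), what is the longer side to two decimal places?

37.61 m

root-5 ≈ 2.23607.
Longer side = 16.82 × 2.23607 ≈ 37.6107 → 37.61 m.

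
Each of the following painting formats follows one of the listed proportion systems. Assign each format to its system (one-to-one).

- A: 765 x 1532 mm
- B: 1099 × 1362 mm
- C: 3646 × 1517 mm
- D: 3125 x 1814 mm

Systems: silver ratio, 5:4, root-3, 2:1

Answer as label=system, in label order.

Ratios: A ≈ 2.003; B ≈ 1.239; C ≈ 2.403; D ≈ 1.723.
Targets: silver ratio ≈ 2.414; 5:4 ≈ 1.250; root-3 ≈ 1.732; 2:1 ≈ 2.000.

A=2:1, B=5:4, C=silver ratio, D=root-3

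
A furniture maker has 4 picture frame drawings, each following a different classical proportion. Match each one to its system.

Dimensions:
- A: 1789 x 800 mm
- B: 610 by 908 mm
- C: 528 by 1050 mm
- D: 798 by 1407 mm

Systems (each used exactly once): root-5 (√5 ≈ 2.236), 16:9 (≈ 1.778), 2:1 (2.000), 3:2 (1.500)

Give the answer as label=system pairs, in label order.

Ratios: A ≈ 2.236; B ≈ 1.489; C ≈ 1.989; D ≈ 1.763.
Targets: root-5 ≈ 2.236; 16:9 ≈ 1.778; 2:1 ≈ 2.000; 3:2 ≈ 1.500.

A=root-5, B=3:2, C=2:1, D=16:9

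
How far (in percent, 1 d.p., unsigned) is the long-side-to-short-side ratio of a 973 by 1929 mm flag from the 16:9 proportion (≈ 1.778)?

11.5%

Ratio = 1929 / 973 ≈ 1.9825.
Ideal 16:9 ≈ 1.7778. |1.9825 − 1.7778| / 1.7778 ≈ 11.51% → 11.5%.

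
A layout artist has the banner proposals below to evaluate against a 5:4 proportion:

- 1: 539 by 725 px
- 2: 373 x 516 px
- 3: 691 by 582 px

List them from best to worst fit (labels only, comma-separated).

Ratios: 1 = 725 / 539 ≈ 1.345; 2 = 516 / 373 ≈ 1.383; 3 = 691 / 582 ≈ 1.187.
|Δ from 1.250|: 1 0.095; 2 0.133; 3 0.063.

3, 1, 2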